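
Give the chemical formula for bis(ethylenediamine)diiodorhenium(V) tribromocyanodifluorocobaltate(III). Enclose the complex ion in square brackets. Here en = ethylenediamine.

[Re(en)2I2][CoBr3(CN)F2]

Cation [Re…]: ligand charges -2, Re(V) ⇒ ion charge 3+.
Anion [Co…]: ligand charges -6, Co(III) ⇒ ion charge 3−.
One 3+ cation balances one 3− anion.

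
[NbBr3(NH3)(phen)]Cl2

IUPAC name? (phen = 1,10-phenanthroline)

The 2 chloride counter-ions carry a total charge of -2, so each complex ion is 2+.
Ligand charges: 1×1,10-phenanthroline (neutral), 3×bromo (-1 each), 1×ammine (neutral); total -3. So Nb + (-3) = 2+, giving Nb = +5.
Ligands are named alphabetically: ammine before bromo before phenanthroline.

amminetribromo(1,10-phenanthroline)niobium(V) chloride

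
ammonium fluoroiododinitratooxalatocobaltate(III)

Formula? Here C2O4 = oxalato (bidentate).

Ligands: 2 nitrato (NO3, -1), 1 fluoro (F, -1), 1 oxalato (C2O4, -2), 1 iodo (I, -1). Ligand charge sum = -6.
With Co in oxidation state +3, the complex ion is [Co...]^3−.
Charge balance with ammonium (+1) requires 1 complex ion per 3 ammonium.

(NH4)3[Co(C2O4)FI(NO3)2]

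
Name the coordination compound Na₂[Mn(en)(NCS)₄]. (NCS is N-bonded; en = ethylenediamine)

sodium (ethylenediamine)tetraisothiocyanatomanganate(II)

The 2 sodium counter-ions carry a total charge of +2, so each complex ion is 2−.
Ligand charges: 4×isothiocyanato (-1 each), 1×ethylenediamine (neutral); total -4. So Mn + (-4) = 2−, giving Mn = +2.
Ligands are named alphabetically: ethylenediamine before isothiocyanato.
The complex ion is anionic, so manganese takes the -ate form manganate(II).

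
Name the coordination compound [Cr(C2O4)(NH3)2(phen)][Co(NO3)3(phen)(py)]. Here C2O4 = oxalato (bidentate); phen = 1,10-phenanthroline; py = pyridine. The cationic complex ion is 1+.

diammineoxalato(1,10-phenanthroline)chromium(III) trinitrato(1,10-phenanthroline)(pyridine)cobaltate(II)

The complex cation is given as 1+; its ligand charges sum to -2, so Cr = +3.
A 1:1 salt means the anion carries the equal and opposite charge, 1−.
Anion: ligand charges sum to -3; for the ion to be 1−, Co = +2.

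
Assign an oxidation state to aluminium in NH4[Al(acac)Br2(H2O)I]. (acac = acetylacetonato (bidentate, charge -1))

1 ammonium outside the brackets (+1 each) → the complex ion is 1−.
Ligand charges: 2×Br = -2; 1×I = -1; 1×H2O neutral; 1×acac = -1; sum -4.
Al + (-4) = 1− ⇒ Al is +3.

+3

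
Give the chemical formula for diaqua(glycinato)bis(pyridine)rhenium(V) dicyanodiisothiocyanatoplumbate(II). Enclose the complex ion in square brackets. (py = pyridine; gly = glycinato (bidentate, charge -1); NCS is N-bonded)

Cation [Re…]: ligand charges -1, Re(V) ⇒ ion charge 4+.
Anion [Pb…]: ligand charges -4, Pb(II) ⇒ ion charge 2−.

[Re(gly)(H2O)2(py)2][Pb(CN)2(NCS)2]2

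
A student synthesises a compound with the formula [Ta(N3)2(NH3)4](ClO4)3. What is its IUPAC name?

tetraamminediazidotantalum(V) perchlorate

The 3 perchlorate counter-ions carry a total charge of -3, so each complex ion is 3+.
Ligand charges: 2×azido (-1 each), 4×ammine (neutral); total -2. So Ta + (-2) = 3+, giving Ta = +5.
Ligands are named alphabetically: ammine before azido.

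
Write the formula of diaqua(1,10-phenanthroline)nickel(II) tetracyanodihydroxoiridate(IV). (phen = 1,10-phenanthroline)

[Ni(H2O)2(phen)][Ir(CN)4(OH)2]

Cation [Ni…]: ligand charges 0, Ni(II) ⇒ ion charge 2+.
Anion [Ir…]: ligand charges -6, Ir(IV) ⇒ ion charge 2−.
One 2+ cation balances one 2− anion.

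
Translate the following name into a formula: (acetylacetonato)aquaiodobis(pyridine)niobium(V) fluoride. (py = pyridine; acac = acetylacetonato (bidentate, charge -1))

Ligands: 2 pyridine (py, neutral), 1 iodo (I, -1), 1 aqua (H2O, neutral), 1 acetylacetonato (acac, -1). Ligand charge sum = -2.
With Nb in oxidation state +5, the complex ion is [Nb...]^3+.
Charge balance with fluoride (-1) requires 1 complex ion per 3 fluoride.

[Nb(acac)(H2O)I(py)2]F3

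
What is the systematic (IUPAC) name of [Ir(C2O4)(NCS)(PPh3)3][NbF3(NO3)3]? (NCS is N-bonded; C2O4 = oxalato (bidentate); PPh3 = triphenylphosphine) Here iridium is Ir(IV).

Both ions are complex: the cation is named first with the plain metal name, the anion second with the -ate form; each ion's ligands are alphabetised independently.
Ir is given as +4; the cation's ligand charges sum to -3, so the complex cation is 1+.
A 1:1 salt means the anion carries the equal and opposite charge, 1−.
Anion: ligand charges sum to -6; for the ion to be 1−, Nb = +5.

isothiocyanatooxalatotris(triphenylphosphine)iridium(IV) trifluorotrinitratoniobate(V)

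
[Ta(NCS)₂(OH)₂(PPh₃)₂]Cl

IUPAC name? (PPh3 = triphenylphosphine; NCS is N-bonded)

dihydroxodiisothiocyanatobis(triphenylphosphine)tantalum(V) chloride

The 1 chloride counter-ion carries a total charge of -1, so each complex ion is 1+.
Ligand charges: 2×triphenylphosphine (neutral), 2×isothiocyanato (-1 each), 2×hydroxo (-1 each); total -4. So Ta + (-4) = 1+, giving Ta = +5.
Ligands are named alphabetically: hydroxo before isothiocyanato before triphenylphosphine.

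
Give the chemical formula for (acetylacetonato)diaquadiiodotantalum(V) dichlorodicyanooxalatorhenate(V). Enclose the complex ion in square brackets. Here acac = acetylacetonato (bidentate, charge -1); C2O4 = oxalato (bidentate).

[Ta(acac)(H2O)2I2][Re(C2O4)Cl2(CN)2]2

Cation [Ta…]: ligand charges -3, Ta(V) ⇒ ion charge 2+.
Anion [Re…]: ligand charges -6, Re(V) ⇒ ion charge 1−.
One 2+ cation requires 2 of the 1− anion.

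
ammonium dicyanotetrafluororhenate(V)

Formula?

Ligands: 4 fluoro (F, -1), 2 cyano (CN, -1). Ligand charge sum = -6.
With Re in oxidation state +5, the complex ion is [Re...]^1−.
Charge balance with ammonium (+1) requires 1 complex ion per 1 ammonium.

NH4[Re(CN)2F4]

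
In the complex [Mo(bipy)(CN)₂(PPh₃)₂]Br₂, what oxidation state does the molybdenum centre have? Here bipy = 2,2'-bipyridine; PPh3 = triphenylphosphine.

2 bromide outside the brackets (-1 each) → the complex ion is 2+.
Ligand charges: 2×CN = -2; 1×bipy neutral; 2×PPh3 neutral; sum -2.
Mo + (-2) = 2+ ⇒ Mo is +4.

+4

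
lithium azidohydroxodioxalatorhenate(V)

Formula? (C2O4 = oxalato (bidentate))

Li[Re(C2O4)2(N3)(OH)]

Ligands: 1 azido (N3, -1), 2 oxalato (C2O4, -2), 1 hydroxo (OH, -1). Ligand charge sum = -6.
With Re in oxidation state +5, the complex ion is [Re...]^1−.
Charge balance with lithium (+1) requires 1 complex ion per 1 lithium.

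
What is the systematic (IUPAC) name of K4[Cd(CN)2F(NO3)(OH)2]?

potassium dicyanofluorodihydroxonitratocadmate(II)

The 4 potassium counter-ions carry a total charge of +4, so each complex ion is 4−.
Ligand charges: 1×nitrato (-1 each), 2×hydroxo (-1 each), 1×fluoro (-1 each), 2×cyano (-1 each); total -6. So Cd + (-6) = 4−, giving Cd = +2.
Ligands are named alphabetically: cyano before fluoro before hydroxo before nitrato.
The complex ion is anionic, so cadmium takes the -ate form cadmate(II).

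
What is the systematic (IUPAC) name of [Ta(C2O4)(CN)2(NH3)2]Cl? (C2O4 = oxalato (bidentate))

The 1 chloride counter-ion carries a total charge of -1, so each complex ion is 1+.
Ligand charges: 1×oxalato (-2 each), 2×ammine (neutral), 2×cyano (-1 each); total -4. So Ta + (-4) = 1+, giving Ta = +5.
Ligands are named alphabetically: ammine before cyano before oxalato.

diamminedicyanooxalatotantalum(V) chloride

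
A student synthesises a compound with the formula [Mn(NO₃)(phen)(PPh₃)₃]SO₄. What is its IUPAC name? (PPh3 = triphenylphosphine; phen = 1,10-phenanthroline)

nitrato(1,10-phenanthroline)tris(triphenylphosphine)manganese(III) sulfate

The 1 sulfate counter-ion carries a total charge of -2, so each complex ion is 2+.
Ligand charges: 3×triphenylphosphine (neutral), 1×nitrato (-1 each), 1×1,10-phenanthroline (neutral); total -1. So Mn + (-1) = 2+, giving Mn = +3.
Ligands are named alphabetically: nitrato before phenanthroline before triphenylphosphine.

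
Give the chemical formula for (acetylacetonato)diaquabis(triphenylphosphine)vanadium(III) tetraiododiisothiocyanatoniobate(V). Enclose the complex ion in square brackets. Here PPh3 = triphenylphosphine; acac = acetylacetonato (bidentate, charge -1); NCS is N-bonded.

[V(acac)(H2O)2(PPh3)2][NbI4(NCS)2]2

Cation [V…]: ligand charges -1, V(III) ⇒ ion charge 2+.
Anion [Nb…]: ligand charges -6, Nb(V) ⇒ ion charge 1−.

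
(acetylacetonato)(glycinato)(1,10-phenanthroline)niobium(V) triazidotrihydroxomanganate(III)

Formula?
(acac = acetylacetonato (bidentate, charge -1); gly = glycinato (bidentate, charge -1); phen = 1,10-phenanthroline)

Cation [Nb…]: ligand charges -2, Nb(V) ⇒ ion charge 3+.
Anion [Mn…]: ligand charges -6, Mn(III) ⇒ ion charge 3−.

[Nb(acac)(gly)(phen)][Mn(N3)3(OH)3]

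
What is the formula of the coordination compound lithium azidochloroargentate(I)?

Li[AgCl(N3)]

Ligands: 1 azido (N3, -1), 1 chloro (Cl, -1). Ligand charge sum = -2.
With Ag in oxidation state +1, the complex ion is [Ag...]^1−.
Charge balance with lithium (+1) requires 1 complex ion per 1 lithium.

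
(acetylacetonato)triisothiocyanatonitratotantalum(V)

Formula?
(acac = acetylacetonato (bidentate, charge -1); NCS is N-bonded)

[Ta(acac)(NCS)3(NO3)]

Ligands: 1 nitrato (NO3, -1), 1 acetylacetonato (acac, -1), 3 isothiocyanato (NCS, -1). Ligand charge sum = -5.
With Ta in oxidation state +5, the complex ion is [Ta...].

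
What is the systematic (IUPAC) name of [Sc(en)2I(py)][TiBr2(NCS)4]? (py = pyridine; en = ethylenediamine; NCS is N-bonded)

Both ions are complex: the cation is named first with the plain metal name, the anion second with the -ate form; each ion's ligands are alphabetised independently.
Scandium is always +3 in its complexes; the cation's ligand charges sum to -1, so the complex cation is 2+.
A 1:1 salt means the anion carries the equal and opposite charge, 2−.
Anion: ligand charges sum to -6; for the ion to be 2−, Ti = +4.

bis(ethylenediamine)iodo(pyridine)scandium(III) dibromotetraisothiocyanatotitanate(IV)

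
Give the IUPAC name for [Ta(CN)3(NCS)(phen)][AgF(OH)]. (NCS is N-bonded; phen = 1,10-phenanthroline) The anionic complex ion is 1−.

tricyanoisothiocyanato(1,10-phenanthroline)tantalum(V) fluorohydroxoargentate(I)

Both ions are complex: the cation is named first with the plain metal name, the anion second with the -ate form; each ion's ligands are alphabetised independently.
The complex anion is given as 1−; its ligand charges sum to -2, so Ag = +1.
A 1:1 salt means the cation carries the equal and opposite charge, 1+.
Cation: ligand charges sum to -4; for the ion to be 1+, Ta = +5.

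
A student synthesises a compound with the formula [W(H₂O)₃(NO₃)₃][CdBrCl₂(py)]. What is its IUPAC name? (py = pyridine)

triaquatrinitratotungsten(IV) bromodichloro(pyridine)cadmate(II)

Cadmium is always +2 in its complexes; the anion's ligand charges sum to -3, so the complex anion is 1−.
A 1:1 salt means the cation carries the equal and opposite charge, 1+.
Cation: ligand charges sum to -3; for the ion to be 1+, W = +4.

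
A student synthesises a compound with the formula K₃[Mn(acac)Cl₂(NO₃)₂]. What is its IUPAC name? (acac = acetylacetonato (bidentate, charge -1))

potassium (acetylacetonato)dichlorodinitratomanganate(II)

The 3 potassium counter-ions carry a total charge of +3, so each complex ion is 3−.
Ligand charges: 2×nitrato (-1 each), 1×acetylacetonato (-1 each), 2×chloro (-1 each); total -5. So Mn + (-5) = 3−, giving Mn = +2.
The complex ion is anionic, so manganese takes the -ate form manganate(II).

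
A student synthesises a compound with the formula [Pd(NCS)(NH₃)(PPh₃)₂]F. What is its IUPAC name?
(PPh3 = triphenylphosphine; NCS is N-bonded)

ammineisothiocyanatobis(triphenylphosphine)palladium(II) fluoride

The 1 fluoride counter-ion carries a total charge of -1, so each complex ion is 1+.
Ligand charges: 2×triphenylphosphine (neutral), 1×isothiocyanato (-1 each), 1×ammine (neutral); total -1. So Pd + (-1) = 1+, giving Pd = +2.
Ligands are named alphabetically: ammine before isothiocyanato before triphenylphosphine.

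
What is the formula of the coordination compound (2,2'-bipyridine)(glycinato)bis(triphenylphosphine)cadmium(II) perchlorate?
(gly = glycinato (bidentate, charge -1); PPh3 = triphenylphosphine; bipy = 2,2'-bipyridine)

Ligands: 1 glycinato (gly, -1), 2 triphenylphosphine (PPh3, neutral), 1 2,2'-bipyridine (bipy, neutral). Ligand charge sum = -1.
With Cd in oxidation state +2, the complex ion is [Cd...]^1+.
Charge balance with perchlorate (-1) requires 1 complex ion per 1 perchlorate.

[Cd(bipy)(gly)(PPh3)2]ClO4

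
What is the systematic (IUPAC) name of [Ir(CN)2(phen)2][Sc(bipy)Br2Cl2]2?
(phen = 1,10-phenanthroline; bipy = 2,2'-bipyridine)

Scandium is always +3 in its complexes; the anion's ligand charges sum to -4, so the complex anion is 1−.
With 2 anions per cation, the cation must be 2×1 = 2+.
Cation: ligand charges sum to -2; for the ion to be 2+, Ir = +4.

dicyanobis(1,10-phenanthroline)iridium(IV) (2,2'-bipyridine)dibromodichloroscandate(III)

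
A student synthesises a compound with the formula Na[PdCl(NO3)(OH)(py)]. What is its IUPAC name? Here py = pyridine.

The 1 sodium counter-ion carries a total charge of +1, so each complex ion is 1−.
Ligand charges: 1×chloro (-1 each), 1×nitrato (-1 each), 1×pyridine (neutral), 1×hydroxo (-1 each); total -3. So Pd + (-3) = 1−, giving Pd = +2.
The complex ion is anionic, so palladium takes the -ate form palladate(II).

sodium chlorohydroxonitrato(pyridine)palladate(II)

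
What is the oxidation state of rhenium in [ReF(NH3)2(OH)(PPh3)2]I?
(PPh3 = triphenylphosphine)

+3

1 iodide outside the brackets (-1 each) → the complex ion is 1+.
Ligand charges: 1×OH = -1; 2×NH3 neutral; 1×F = -1; 2×PPh3 neutral; sum -2.
Re + (-2) = 1+ ⇒ Re is +3.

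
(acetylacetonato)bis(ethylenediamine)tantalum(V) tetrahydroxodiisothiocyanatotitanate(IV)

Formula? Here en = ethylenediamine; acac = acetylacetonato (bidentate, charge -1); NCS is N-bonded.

[Ta(acac)(en)2][Ti(NCS)2(OH)4]2

Cation [Ta…]: ligand charges -1, Ta(V) ⇒ ion charge 4+.
Anion [Ti…]: ligand charges -6, Ti(IV) ⇒ ion charge 2−.
One 4+ cation requires 2 of the 2− anion.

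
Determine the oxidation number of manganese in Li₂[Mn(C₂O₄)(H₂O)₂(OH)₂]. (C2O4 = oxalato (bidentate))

2 lithium outside the brackets (+1 each) → the complex ion is 2−.
Ligand charges: 2×OH = -2; 2×H2O neutral; 1×C2O4 = -2; sum -4.
Mn + (-4) = 2− ⇒ Mn is +2.

+2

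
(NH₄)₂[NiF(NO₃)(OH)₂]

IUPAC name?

The 2 ammonium counter-ions carry a total charge of +2, so each complex ion is 2−.
Ligand charges: 2×hydroxo (-1 each), 1×fluoro (-1 each), 1×nitrato (-1 each); total -4. So Ni + (-4) = 2−, giving Ni = +2.
Ligands are named alphabetically: fluoro before hydroxo before nitrato.
The complex ion is anionic, so nickel takes the -ate form nickelate(II).

ammonium fluorodihydroxonitratonickelate(II)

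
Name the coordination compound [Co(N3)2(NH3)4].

tetraamminediazidocobalt(II)

There is no counter-ion, so the complex is neutral overall.
Ligand charges: 4×ammine (neutral), 2×azido (-1 each); total -2. So Co + (-2) = 0, giving Co = +2.
Ligands are named alphabetically: ammine before azido.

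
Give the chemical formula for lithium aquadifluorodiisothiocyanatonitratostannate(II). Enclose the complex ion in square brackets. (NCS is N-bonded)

Ligands: 1 nitrato (NO3, -1), 2 isothiocyanato (NCS, -1), 2 fluoro (F, -1), 1 aqua (H2O, neutral). Ligand charge sum = -5.
With Sn in oxidation state +2, the complex ion is [Sn...]^3−.
Charge balance with lithium (+1) requires 1 complex ion per 3 lithium.

Li3[SnF2(H2O)(NCS)2(NO3)]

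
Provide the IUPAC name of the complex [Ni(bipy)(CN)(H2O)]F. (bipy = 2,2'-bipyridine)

The 1 fluoride counter-ion carries a total charge of -1, so each complex ion is 1+.
Ligand charges: 1×aqua (neutral), 1×2,2'-bipyridine (neutral), 1×cyano (-1 each); total -1. So Ni + (-1) = 1+, giving Ni = +2.
Ligands are named alphabetically: aqua before bipyridine before cyano.

aqua(2,2'-bipyridine)cyanonickel(II) fluoride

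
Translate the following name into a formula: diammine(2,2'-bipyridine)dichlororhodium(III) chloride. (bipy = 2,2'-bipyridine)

[Rh(bipy)Cl2(NH3)2]Cl

Ligands: 2 ammine (NH3, neutral), 1 2,2'-bipyridine (bipy, neutral), 2 chloro (Cl, -1). Ligand charge sum = -2.
With Rh in oxidation state +3, the complex ion is [Rh...]^1+.
Charge balance with chloride (-1) requires 1 complex ion per 1 chloride.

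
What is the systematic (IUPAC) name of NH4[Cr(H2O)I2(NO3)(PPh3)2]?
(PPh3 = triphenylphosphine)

ammonium aquadiiodonitratobis(triphenylphosphine)chromate(II)

The 1 ammonium counter-ion carries a total charge of +1, so each complex ion is 1−.
Ligand charges: 1×nitrato (-1 each), 2×iodo (-1 each), 1×aqua (neutral), 2×triphenylphosphine (neutral); total -3. So Cr + (-3) = 1−, giving Cr = +2.
The complex ion is anionic, so chromium takes the -ate form chromate(II).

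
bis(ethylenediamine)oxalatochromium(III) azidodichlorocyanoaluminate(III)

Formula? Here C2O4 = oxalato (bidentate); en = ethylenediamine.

[Cr(C2O4)(en)2][AlCl2(CN)(N3)]

Cation [Cr…]: ligand charges -2, Cr(III) ⇒ ion charge 1+.
Anion [Al…]: ligand charges -4, Al(III) ⇒ ion charge 1−.
One 1+ cation balances one 1− anion.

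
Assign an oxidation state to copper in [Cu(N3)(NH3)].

+1

No counter-ion: the bracketed complex is neutral.
Ligand charges: 1×N3 = -1; 1×NH3 neutral; sum -1.
Cu + (-1) = 0 ⇒ Cu is +1.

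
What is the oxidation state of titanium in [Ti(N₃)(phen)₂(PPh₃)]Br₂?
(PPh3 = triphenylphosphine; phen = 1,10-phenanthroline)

2 bromide outside the brackets (-1 each) → the complex ion is 2+.
Ligand charges: 1×PPh3 neutral; 2×phen neutral; 1×N3 = -1; sum -1.
Ti + (-1) = 2+ ⇒ Ti is +3.

+3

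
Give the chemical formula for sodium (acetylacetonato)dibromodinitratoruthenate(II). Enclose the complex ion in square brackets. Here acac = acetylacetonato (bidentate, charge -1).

Ligands: 2 nitrato (NO3, -1), 1 acetylacetonato (acac, -1), 2 bromo (Br, -1). Ligand charge sum = -5.
With Ru in oxidation state +2, the complex ion is [Ru...]^3−.
Charge balance with sodium (+1) requires 1 complex ion per 3 sodium.

Na3[Ru(acac)Br2(NO3)2]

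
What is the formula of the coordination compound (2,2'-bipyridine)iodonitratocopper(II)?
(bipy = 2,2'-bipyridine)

Ligands: 1 iodo (I, -1), 1 nitrato (NO3, -1), 1 2,2'-bipyridine (bipy, neutral). Ligand charge sum = -2.
With Cu in oxidation state +2, the complex ion is [Cu...].

[Cu(bipy)I(NO3)]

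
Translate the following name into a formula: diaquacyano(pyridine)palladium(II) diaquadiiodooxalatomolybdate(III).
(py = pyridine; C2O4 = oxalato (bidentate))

Cation [Pd…]: ligand charges -1, Pd(II) ⇒ ion charge 1+.
Anion [Mo…]: ligand charges -4, Mo(III) ⇒ ion charge 1−.

[Pd(CN)(H2O)2(py)][Mo(C2O4)(H2O)2I2]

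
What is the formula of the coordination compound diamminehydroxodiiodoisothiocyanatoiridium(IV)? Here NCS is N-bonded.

Ligands: 2 iodo (I, -1), 2 ammine (NH3, neutral), 1 isothiocyanato (NCS, -1), 1 hydroxo (OH, -1). Ligand charge sum = -4.
With Ir in oxidation state +4, the complex ion is [Ir...].

[IrI2(NCS)(NH3)2(OH)]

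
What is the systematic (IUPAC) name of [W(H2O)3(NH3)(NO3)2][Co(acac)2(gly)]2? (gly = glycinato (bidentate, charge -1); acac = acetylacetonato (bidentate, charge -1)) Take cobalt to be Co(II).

Both ions are complex: the cation is named first with the plain metal name, the anion second with the -ate form; each ion's ligands are alphabetised independently.
Co is given as +2; the anion's ligand charges sum to -3, so the complex anion is 1−.
With 2 anions per cation, the cation must be 2×1 = 2+.
Cation: ligand charges sum to -2; for the ion to be 2+, W = +4.

amminetriaquadinitratotungsten(IV) bis(acetylacetonato)(glycinato)cobaltate(II)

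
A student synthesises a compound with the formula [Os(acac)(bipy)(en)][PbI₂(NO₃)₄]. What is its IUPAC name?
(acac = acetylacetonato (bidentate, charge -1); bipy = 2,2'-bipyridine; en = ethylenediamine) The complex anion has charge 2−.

(acetylacetonato)(2,2'-bipyridine)(ethylenediamine)osmium(III) diiodotetranitratoplumbate(IV)

Both ions are complex: the cation is named first with the plain metal name, the anion second with the -ate form; each ion's ligands are alphabetised independently.
The complex anion is given as 2−; its ligand charges sum to -6, so Pb = +4.
A 1:1 salt means the cation carries the equal and opposite charge, 2+.
Cation: ligand charges sum to -1; for the ion to be 2+, Os = +3.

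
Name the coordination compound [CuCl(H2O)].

There is no counter-ion, so the complex is neutral overall.
Ligand charges: 1×aqua (neutral), 1×chloro (-1 each); total -1. So Cu + (-1) = 0, giving Cu = +1.
Ligands are named alphabetically: aqua before chloro.

aquachlorocopper(I)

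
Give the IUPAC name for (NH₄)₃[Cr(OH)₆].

ammonium hexahydroxochromate(III)

The 3 ammonium counter-ions carry a total charge of +3, so each complex ion is 3−.
Ligand charges: 6×hydroxo (-1 each); total -6. So Cr + (-6) = 3−, giving Cr = +3.
The complex ion is anionic, so chromium takes the -ate form chromate(III).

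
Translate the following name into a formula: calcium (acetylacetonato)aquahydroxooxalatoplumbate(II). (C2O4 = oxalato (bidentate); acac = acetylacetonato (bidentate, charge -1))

Ligands: 1 hydroxo (OH, -1), 1 aqua (H2O, neutral), 1 oxalato (C2O4, -2), 1 acetylacetonato (acac, -1). Ligand charge sum = -4.
With Pb in oxidation state +2, the complex ion is [Pb...]^2−.
Charge balance with calcium (+2) requires 1 complex ion per 1 calcium.

Ca[Pb(acac)(C2O4)(H2O)(OH)]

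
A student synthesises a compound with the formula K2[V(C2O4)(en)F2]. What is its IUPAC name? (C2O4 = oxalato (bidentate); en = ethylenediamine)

potassium (ethylenediamine)difluorooxalatovanadate(II)

The 2 potassium counter-ions carry a total charge of +2, so each complex ion is 2−.
Ligand charges: 2×fluoro (-1 each), 1×oxalato (-2 each), 1×ethylenediamine (neutral); total -4. So V + (-4) = 2−, giving V = +2.
Ligands are named alphabetically: ethylenediamine before fluoro before oxalato.
The complex ion is anionic, so vanadium takes the -ate form vanadate(II).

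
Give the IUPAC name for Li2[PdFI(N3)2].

lithium diazidofluoroiodopalladate(II)

The 2 lithium counter-ions carry a total charge of +2, so each complex ion is 2−.
Ligand charges: 1×fluoro (-1 each), 1×iodo (-1 each), 2×azido (-1 each); total -4. So Pd + (-4) = 2−, giving Pd = +2.
Ligands are named alphabetically: azido before fluoro before iodo.
The complex ion is anionic, so palladium takes the -ate form palladate(II).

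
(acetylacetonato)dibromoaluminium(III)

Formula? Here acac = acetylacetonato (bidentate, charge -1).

Ligands: 2 bromo (Br, -1), 1 acetylacetonato (acac, -1). Ligand charge sum = -3.
With Al in oxidation state +3, the complex ion is [Al...].

[Al(acac)Br2]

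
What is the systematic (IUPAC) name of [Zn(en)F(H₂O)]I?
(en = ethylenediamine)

The 1 iodide counter-ion carries a total charge of -1, so each complex ion is 1+.
Ligand charges: 1×ethylenediamine (neutral), 1×fluoro (-1 each), 1×aqua (neutral); total -1. So Zn + (-1) = 1+, giving Zn = +2.
Ligands are named alphabetically: aqua before ethylenediamine before fluoro.

aqua(ethylenediamine)fluorozinc(II) iodide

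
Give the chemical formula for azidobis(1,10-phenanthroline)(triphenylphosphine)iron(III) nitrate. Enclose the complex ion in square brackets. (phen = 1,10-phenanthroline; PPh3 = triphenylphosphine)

Ligands: 2 1,10-phenanthroline (phen, neutral), 1 triphenylphosphine (PPh3, neutral), 1 azido (N3, -1). Ligand charge sum = -1.
With Fe in oxidation state +3, the complex ion is [Fe...]^2+.
Charge balance with nitrate (-1) requires 1 complex ion per 2 nitrate.

[Fe(N3)(phen)2(PPh3)](NO3)2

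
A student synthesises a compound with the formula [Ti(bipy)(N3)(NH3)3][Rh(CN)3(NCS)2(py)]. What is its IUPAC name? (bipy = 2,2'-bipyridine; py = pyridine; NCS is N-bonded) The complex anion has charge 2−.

triammineazido(2,2'-bipyridine)titanium(III) tricyanodiisothiocyanato(pyridine)rhodate(III)

Both ions are complex: the cation is named first with the plain metal name, the anion second with the -ate form; each ion's ligands are alphabetised independently.
The complex anion is given as 2−; its ligand charges sum to -5, so Rh = +3.
A 1:1 salt means the cation carries the equal and opposite charge, 2+.
Cation: ligand charges sum to -1; for the ion to be 2+, Ti = +3.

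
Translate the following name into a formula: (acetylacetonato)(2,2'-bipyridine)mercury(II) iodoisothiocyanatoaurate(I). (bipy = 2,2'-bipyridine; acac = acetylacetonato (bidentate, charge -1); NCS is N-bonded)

[Hg(acac)(bipy)][AuI(NCS)]

Cation [Hg…]: ligand charges -1, Hg(II) ⇒ ion charge 1+.
Anion [Au…]: ligand charges -2, Au(I) ⇒ ion charge 1−.
One 1+ cation balances one 1− anion.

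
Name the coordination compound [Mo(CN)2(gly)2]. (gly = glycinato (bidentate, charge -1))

There is no counter-ion, so the complex is neutral overall.
Ligand charges: 2×cyano (-1 each), 2×glycinato (-1 each); total -4. So Mo + (-4) = 0, giving Mo = +4.
Ligands are named alphabetically: cyano before glycinato.

dicyanobis(glycinato)molybdenum(IV)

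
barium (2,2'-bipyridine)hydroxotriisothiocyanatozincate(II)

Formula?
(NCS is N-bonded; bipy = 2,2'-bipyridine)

Ba[Zn(bipy)(NCS)3(OH)]

Ligands: 1 hydroxo (OH, -1), 3 isothiocyanato (NCS, -1), 1 2,2'-bipyridine (bipy, neutral). Ligand charge sum = -4.
With Zn in oxidation state +2, the complex ion is [Zn...]^2−.
Charge balance with barium (+2) requires 1 complex ion per 1 barium.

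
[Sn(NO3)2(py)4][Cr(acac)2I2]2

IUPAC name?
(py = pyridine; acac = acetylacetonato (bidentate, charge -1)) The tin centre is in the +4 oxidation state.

Sn is given as +4; the cation's ligand charges sum to -2, so the complex cation is 2+.
With 2 anions per cation, each anion must be 2/2 = 1−.
Anion: ligand charges sum to -4; for the ion to be 1−, Cr = +3.

dinitratotetrakis(pyridine)tin(IV) bis(acetylacetonato)diiodochromate(III)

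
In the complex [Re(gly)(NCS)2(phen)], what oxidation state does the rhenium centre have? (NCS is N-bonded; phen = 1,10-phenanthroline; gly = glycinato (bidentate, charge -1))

+3

No counter-ion: the bracketed complex is neutral.
Ligand charges: 2×NCS = -2; 1×phen neutral; 1×gly = -1; sum -3.
Re + (-3) = 0 ⇒ Re is +3.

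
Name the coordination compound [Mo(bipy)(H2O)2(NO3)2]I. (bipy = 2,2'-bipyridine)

diaqua(2,2'-bipyridine)dinitratomolybdenum(III) iodide

The 1 iodide counter-ion carries a total charge of -1, so each complex ion is 1+.
Ligand charges: 1×2,2'-bipyridine (neutral), 2×aqua (neutral), 2×nitrato (-1 each); total -2. So Mo + (-2) = 1+, giving Mo = +3.
Ligands are named alphabetically: aqua before bipyridine before nitrato.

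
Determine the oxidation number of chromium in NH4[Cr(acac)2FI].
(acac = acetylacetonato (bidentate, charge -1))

1 ammonium outside the brackets (+1 each) → the complex ion is 1−.
Ligand charges: 1×I = -1; 2×acac = -2; 1×F = -1; sum -4.
Cr + (-4) = 1− ⇒ Cr is +3.

+3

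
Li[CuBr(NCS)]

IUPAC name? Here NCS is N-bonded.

The 1 lithium counter-ion carries a total charge of +1, so each complex ion is 1−.
Ligand charges: 1×isothiocyanato (-1 each), 1×bromo (-1 each); total -2. So Cu + (-2) = 1−, giving Cu = +1.
The complex ion is anionic, so copper takes the -ate form cuprate(I).

lithium bromoisothiocyanatocuprate(I)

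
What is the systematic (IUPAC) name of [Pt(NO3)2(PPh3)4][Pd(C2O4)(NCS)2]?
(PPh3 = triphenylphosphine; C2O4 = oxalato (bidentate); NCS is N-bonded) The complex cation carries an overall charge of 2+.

The complex cation is given as 2+; its ligand charges sum to -2, so Pt = +4.
A 1:1 salt means the anion carries the equal and opposite charge, 2−.
Anion: ligand charges sum to -4; for the ion to be 2−, Pd = +2.

dinitratotetrakis(triphenylphosphine)platinum(IV) diisothiocyanatooxalatopalladate(II)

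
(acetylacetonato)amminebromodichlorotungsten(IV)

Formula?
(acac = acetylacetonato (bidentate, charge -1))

Ligands: 1 acetylacetonato (acac, -1), 1 ammine (NH3, neutral), 2 chloro (Cl, -1), 1 bromo (Br, -1). Ligand charge sum = -4.
With W in oxidation state +4, the complex ion is [W...].

[W(acac)BrCl2(NH3)]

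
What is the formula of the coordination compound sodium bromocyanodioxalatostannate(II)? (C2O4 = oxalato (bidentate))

Na4[SnBr(C2O4)2(CN)]

Ligands: 2 oxalato (C2O4, -2), 1 cyano (CN, -1), 1 bromo (Br, -1). Ligand charge sum = -6.
Charge balance with sodium (+1) requires 1 complex ion per 4 sodium.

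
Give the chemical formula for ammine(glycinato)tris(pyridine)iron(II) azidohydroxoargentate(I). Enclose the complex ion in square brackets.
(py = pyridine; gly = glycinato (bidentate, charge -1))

[Fe(gly)(NH3)(py)3][Ag(N3)(OH)]

Cation [Fe…]: ligand charges -1, Fe(II) ⇒ ion charge 1+.
Anion [Ag…]: ligand charges -2, Ag(I) ⇒ ion charge 1−.
One 1+ cation balances one 1− anion.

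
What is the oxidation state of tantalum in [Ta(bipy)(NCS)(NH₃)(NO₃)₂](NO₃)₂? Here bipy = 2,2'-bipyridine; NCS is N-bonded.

2 nitrate outside the brackets (-1 each) → the complex ion is 2+.
Ligand charges: 1×bipy neutral; 2×NO3 = -2; 1×NCS = -1; 1×NH3 neutral; sum -3.
Ta + (-3) = 2+ ⇒ Ta is +5.

+5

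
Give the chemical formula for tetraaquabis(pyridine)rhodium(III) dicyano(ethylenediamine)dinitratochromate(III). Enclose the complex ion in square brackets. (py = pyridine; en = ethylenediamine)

[Rh(H2O)4(py)2][Cr(CN)2(en)(NO3)2]3

Cation [Rh…]: ligand charges 0, Rh(III) ⇒ ion charge 3+.
Anion [Cr…]: ligand charges -4, Cr(III) ⇒ ion charge 1−.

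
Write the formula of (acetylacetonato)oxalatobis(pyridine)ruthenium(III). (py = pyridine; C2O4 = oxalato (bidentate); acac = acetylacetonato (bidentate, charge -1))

[Ru(acac)(C2O4)(py)2]

Ligands: 2 pyridine (py, neutral), 1 oxalato (C2O4, -2), 1 acetylacetonato (acac, -1). Ligand charge sum = -3.
With Ru in oxidation state +3, the complex ion is [Ru...].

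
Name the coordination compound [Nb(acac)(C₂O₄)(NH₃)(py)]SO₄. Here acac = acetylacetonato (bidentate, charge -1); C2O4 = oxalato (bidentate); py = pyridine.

(acetylacetonato)ammineoxalato(pyridine)niobium(V) sulfate

The 1 sulfate counter-ion carries a total charge of -2, so each complex ion is 2+.
Ligand charges: 1×acetylacetonato (-1 each), 1×oxalato (-2 each), 1×pyridine (neutral), 1×ammine (neutral); total -3. So Nb + (-3) = 2+, giving Nb = +5.
Ligands are named alphabetically: acetylacetonato before ammine before oxalato before pyridine.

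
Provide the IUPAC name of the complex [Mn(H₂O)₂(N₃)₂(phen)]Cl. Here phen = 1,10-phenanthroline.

diaquadiazido(1,10-phenanthroline)manganese(III) chloride

The 1 chloride counter-ion carries a total charge of -1, so each complex ion is 1+.
Ligand charges: 1×1,10-phenanthroline (neutral), 2×azido (-1 each), 2×aqua (neutral); total -2. So Mn + (-2) = 1+, giving Mn = +3.
Ligands are named alphabetically: aqua before azido before phenanthroline.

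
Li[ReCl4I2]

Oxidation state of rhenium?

1 lithium outside the brackets (+1 each) → the complex ion is 1−.
Ligand charges: 2×I = -2; 4×Cl = -4; sum -6.
Re + (-6) = 1− ⇒ Re is +5.

+5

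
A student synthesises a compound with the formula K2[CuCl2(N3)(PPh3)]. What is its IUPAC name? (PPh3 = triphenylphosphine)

potassium azidodichloro(triphenylphosphine)cuprate(I)

The 2 potassium counter-ions carry a total charge of +2, so each complex ion is 2−.
Ligand charges: 1×azido (-1 each), 1×triphenylphosphine (neutral), 2×chloro (-1 each); total -3. So Cu + (-3) = 2−, giving Cu = +1.
Ligands are named alphabetically: azido before chloro before triphenylphosphine.
The complex ion is anionic, so copper takes the -ate form cuprate(I).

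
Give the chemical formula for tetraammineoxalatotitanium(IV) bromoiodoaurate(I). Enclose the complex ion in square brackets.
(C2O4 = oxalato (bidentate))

Cation [Ti…]: ligand charges -2, Ti(IV) ⇒ ion charge 2+.
Anion [Au…]: ligand charges -2, Au(I) ⇒ ion charge 1−.

[Ti(C2O4)(NH3)4][AuBrI]2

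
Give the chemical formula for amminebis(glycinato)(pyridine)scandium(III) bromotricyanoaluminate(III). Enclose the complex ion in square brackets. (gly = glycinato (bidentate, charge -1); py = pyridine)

[Sc(gly)2(NH3)(py)][AlBr(CN)3]

Cation [Sc…]: ligand charges -2, Sc(III) ⇒ ion charge 1+.
Anion [Al…]: ligand charges -4, Al(III) ⇒ ion charge 1−.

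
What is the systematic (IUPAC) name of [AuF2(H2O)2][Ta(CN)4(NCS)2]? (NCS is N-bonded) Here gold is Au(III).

Both ions are complex: the cation is named first with the plain metal name, the anion second with the -ate form; each ion's ligands are alphabetised independently.
Au is given as +3; the cation's ligand charges sum to -2, so the complex cation is 1+.
A 1:1 salt means the anion carries the equal and opposite charge, 1−.
Anion: ligand charges sum to -6; for the ion to be 1−, Ta = +5.

diaquadifluorogold(III) tetracyanodiisothiocyanatotantalate(V)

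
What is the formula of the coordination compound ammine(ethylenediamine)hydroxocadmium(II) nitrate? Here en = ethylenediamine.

[Cd(en)(NH3)(OH)]NO3

Ligands: 1 hydroxo (OH, -1), 1 ethylenediamine (en, neutral), 1 ammine (NH3, neutral). Ligand charge sum = -1.
Charge balance with nitrate (-1) requires 1 complex ion per 1 nitrate.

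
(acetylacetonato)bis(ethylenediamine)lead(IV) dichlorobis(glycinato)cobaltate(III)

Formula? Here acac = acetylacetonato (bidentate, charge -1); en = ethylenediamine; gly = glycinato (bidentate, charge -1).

[Pb(acac)(en)2][CoCl2(gly)2]3

Cation [Pb…]: ligand charges -1, Pb(IV) ⇒ ion charge 3+.
Anion [Co…]: ligand charges -4, Co(III) ⇒ ion charge 1−.
One 3+ cation requires 3 of the 1− anion.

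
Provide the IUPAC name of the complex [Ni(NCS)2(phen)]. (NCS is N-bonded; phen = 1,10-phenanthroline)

There is no counter-ion, so the complex is neutral overall.
Ligand charges: 2×isothiocyanato (-1 each), 1×1,10-phenanthroline (neutral); total -2. So Ni + (-2) = 0, giving Ni = +2.
Ligands are named alphabetically: isothiocyanato before phenanthroline.

diisothiocyanato(1,10-phenanthroline)nickel(II)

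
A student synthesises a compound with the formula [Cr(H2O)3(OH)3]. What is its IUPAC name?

There is no counter-ion, so the complex is neutral overall.
Ligand charges: 3×hydroxo (-1 each), 3×aqua (neutral); total -3. So Cr + (-3) = 0, giving Cr = +3.
Ligands are named alphabetically: aqua before hydroxo.

triaquatrihydroxochromium(III)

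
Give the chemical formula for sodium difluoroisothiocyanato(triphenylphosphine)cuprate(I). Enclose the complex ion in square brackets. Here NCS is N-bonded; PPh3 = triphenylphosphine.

Ligands: 2 fluoro (F, -1), 1 isothiocyanato (NCS, -1), 1 triphenylphosphine (PPh3, neutral). Ligand charge sum = -3.
Charge balance with sodium (+1) requires 1 complex ion per 2 sodium.

Na2[CuF2(NCS)(PPh3)]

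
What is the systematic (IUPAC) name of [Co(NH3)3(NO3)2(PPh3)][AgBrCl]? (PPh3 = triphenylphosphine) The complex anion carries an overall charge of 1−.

Both ions are complex: the cation is named first with the plain metal name, the anion second with the -ate form; each ion's ligands are alphabetised independently.
The complex anion is given as 1−; its ligand charges sum to -2, so Ag = +1.
A 1:1 salt means the cation carries the equal and opposite charge, 1+.
Cation: ligand charges sum to -2; for the ion to be 1+, Co = +3.

triamminedinitrato(triphenylphosphine)cobalt(III) bromochloroargentate(I)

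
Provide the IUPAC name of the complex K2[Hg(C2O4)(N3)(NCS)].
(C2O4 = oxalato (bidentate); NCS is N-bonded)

potassium azidoisothiocyanatooxalatomercurate(II)

The 2 potassium counter-ions carry a total charge of +2, so each complex ion is 2−.
Ligand charges: 1×oxalato (-2 each), 1×azido (-1 each), 1×isothiocyanato (-1 each); total -4. So Hg + (-4) = 2−, giving Hg = +2.
Ligands are named alphabetically: azido before isothiocyanato before oxalato.
The complex ion is anionic, so mercury takes the -ate form mercurate(II).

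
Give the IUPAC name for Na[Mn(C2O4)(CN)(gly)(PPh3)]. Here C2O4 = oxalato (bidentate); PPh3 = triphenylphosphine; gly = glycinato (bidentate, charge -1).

sodium cyano(glycinato)oxalato(triphenylphosphine)manganate(III)

The 1 sodium counter-ion carries a total charge of +1, so each complex ion is 1−.
Ligand charges: 1×oxalato (-2 each), 1×cyano (-1 each), 1×triphenylphosphine (neutral), 1×glycinato (-1 each); total -4. So Mn + (-4) = 1−, giving Mn = +3.
The complex ion is anionic, so manganese takes the -ate form manganate(III).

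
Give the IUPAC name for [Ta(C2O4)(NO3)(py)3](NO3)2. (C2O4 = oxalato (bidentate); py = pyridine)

nitratooxalatotris(pyridine)tantalum(V) nitrate

The 2 nitrate counter-ions carry a total charge of -2, so each complex ion is 2+.
Ligand charges: 1×nitrato (-1 each), 1×oxalato (-2 each), 3×pyridine (neutral); total -3. So Ta + (-3) = 2+, giving Ta = +5.
Ligands are named alphabetically: nitrato before oxalato before pyridine.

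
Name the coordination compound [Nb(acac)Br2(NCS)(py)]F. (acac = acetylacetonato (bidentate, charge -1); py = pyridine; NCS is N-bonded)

(acetylacetonato)dibromoisothiocyanato(pyridine)niobium(V) fluoride

The 1 fluoride counter-ion carries a total charge of -1, so each complex ion is 1+.
Ligand charges: 2×bromo (-1 each), 1×acetylacetonato (-1 each), 1×pyridine (neutral), 1×isothiocyanato (-1 each); total -4. So Nb + (-4) = 1+, giving Nb = +5.
Ligands are named alphabetically: acetylacetonato before bromo before isothiocyanato before pyridine.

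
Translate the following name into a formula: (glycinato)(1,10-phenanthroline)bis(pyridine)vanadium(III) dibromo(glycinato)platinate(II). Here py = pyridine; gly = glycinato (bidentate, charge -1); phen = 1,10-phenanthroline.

[V(gly)(phen)(py)2][PtBr2(gly)]2

Cation [V…]: ligand charges -1, V(III) ⇒ ion charge 2+.
Anion [Pt…]: ligand charges -3, Pt(II) ⇒ ion charge 1−.
One 2+ cation requires 2 of the 1− anion.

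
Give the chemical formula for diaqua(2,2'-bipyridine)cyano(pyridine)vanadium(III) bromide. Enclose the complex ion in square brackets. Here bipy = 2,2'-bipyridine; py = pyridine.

Ligands: 1 2,2'-bipyridine (bipy, neutral), 1 pyridine (py, neutral), 1 cyano (CN, -1), 2 aqua (H2O, neutral). Ligand charge sum = -1.
With V in oxidation state +3, the complex ion is [V...]^2+.
Charge balance with bromide (-1) requires 1 complex ion per 2 bromide.

[V(bipy)(CN)(H2O)2(py)]Br2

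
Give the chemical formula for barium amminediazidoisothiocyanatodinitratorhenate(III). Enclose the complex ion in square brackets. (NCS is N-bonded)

Ba[Re(N3)2(NCS)(NH3)(NO3)2]

Ligands: 1 ammine (NH3, neutral), 1 isothiocyanato (NCS, -1), 2 azido (N3, -1), 2 nitrato (NO3, -1). Ligand charge sum = -5.
With Re in oxidation state +3, the complex ion is [Re...]^2−.
Charge balance with barium (+2) requires 1 complex ion per 1 barium.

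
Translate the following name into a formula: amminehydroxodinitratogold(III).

[Au(NH3)(NO3)2(OH)]

Ligands: 2 nitrato (NO3, -1), 1 hydroxo (OH, -1), 1 ammine (NH3, neutral). Ligand charge sum = -3.
With Au in oxidation state +3, the complex ion is [Au...].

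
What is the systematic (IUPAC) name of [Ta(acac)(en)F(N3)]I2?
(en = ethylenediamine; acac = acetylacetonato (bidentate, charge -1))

The 2 iodide counter-ions carry a total charge of -2, so each complex ion is 2+.
Ligand charges: 1×ethylenediamine (neutral), 1×azido (-1 each), 1×fluoro (-1 each), 1×acetylacetonato (-1 each); total -3. So Ta + (-3) = 2+, giving Ta = +5.
Ligands are named alphabetically: acetylacetonato before azido before ethylenediamine before fluoro.

(acetylacetonato)azido(ethylenediamine)fluorotantalum(V) iodide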